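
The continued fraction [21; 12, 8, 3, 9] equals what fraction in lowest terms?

Using pₖ = aₖpₖ₋₁ + pₖ₋₂ and qₖ = aₖqₖ₋₁ + qₖ₋₂:
  k=0: a=21, p=21, q=1
  k=1: a=12, p=253, q=12
  k=2: a=8, p=2045, q=97
  k=3: a=3, p=6388, q=303
  k=4: a=9, p=59537, q=2824

59537/2824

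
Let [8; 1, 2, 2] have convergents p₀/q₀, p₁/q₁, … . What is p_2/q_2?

Using pₖ = aₖpₖ₋₁ + pₖ₋₂, qₖ = aₖqₖ₋₁ + qₖ₋₂ (with p₋₁=1, p₋₂=0, q₋₁=0, q₋₂=1):
  k=0: a=8, p=8, q=1
  k=1: a=1, p=9, q=1
  k=2: a=2, p=26, q=3

26/3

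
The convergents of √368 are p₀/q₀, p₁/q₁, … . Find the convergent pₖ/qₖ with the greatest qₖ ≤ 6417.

√368 = [19; 5, 2, 5, 38, …] (period length 4).
Convergents:
  p_0/q_0 = 19/1
  p_1/q_1 = 96/5
  p_2/q_2 = 211/11
  p_3/q_3 = 1151/60
  p_4/q_4 = 43949/2291
  p_5/q_5 = 220896/11515
q_4 = 2291 ≤ 6417 < 11515 = q_5, so the answer is 43949/2291.

43949/2291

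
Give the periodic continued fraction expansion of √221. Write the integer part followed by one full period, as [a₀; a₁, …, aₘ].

a₀ = ⌊√221⌋ = 14.
With m₀=0, d₀=1 and mₖ₊₁ = dₖaₖ − mₖ, dₖ₊₁ = (n − mₖ₊₁²)/dₖ, aₖ₊₁ = ⌊(a₀+mₖ₊₁)/dₖ₊₁⌋:
  k=1: m=14, d=25, a=1
  k=2: m=11, d=4, a=6
  k=3: m=13, d=13, a=2
  k=4: m=13, d=4, a=6
  k=5: m=11, d=25, a=1
  k=6: m=14, d=1, a=28
d=1 and a=2a₀=28 at k=6, so the next step gives (m, d) = (14, 25) again — its k=1 value — and the period has length 6.

[14; 1, 6, 2, 6, 1, 28]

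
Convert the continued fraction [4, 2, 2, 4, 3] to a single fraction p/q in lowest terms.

Fold from the inside: start with 3/1.
  4 + 1/3 = 13/3
  2 + 3/13 = 29/13
  2 + 13/29 = 71/29
  4 + 29/71 = 313/71

313/71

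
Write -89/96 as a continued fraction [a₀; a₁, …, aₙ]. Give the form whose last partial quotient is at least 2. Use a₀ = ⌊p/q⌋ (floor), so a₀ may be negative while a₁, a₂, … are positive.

-89 = -1*96 + 7
96 = 13*7 + 5
7 = 1*5 + 2
5 = 2*2 + 1
2 = 2*1 + 0  (stop)
So -89/96 = [-1; 13, 1, 2, 2].

[-1; 13, 1, 2, 2]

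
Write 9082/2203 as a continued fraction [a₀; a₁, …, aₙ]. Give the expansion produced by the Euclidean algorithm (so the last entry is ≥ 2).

[4; 8, 6, 3, 1, 1, 2, 2]

9082 = 4*2203 + 270
2203 = 8*270 + 43
270 = 6*43 + 12
43 = 3*12 + 7
12 = 1*7 + 5
7 = 1*5 + 2
5 = 2*2 + 1
2 = 2*1 + 0  (stop)
So 9082/2203 = [4; 8, 6, 3, 1, 1, 2, 2].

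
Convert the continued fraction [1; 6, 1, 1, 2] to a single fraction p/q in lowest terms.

Fold from the inside: start with 2/1.
  1 + 1/2 = 3/2
  1 + 2/3 = 5/3
  6 + 3/5 = 33/5
  1 + 5/33 = 38/33

38/33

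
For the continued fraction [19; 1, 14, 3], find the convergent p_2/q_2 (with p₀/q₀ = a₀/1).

Using pₖ = aₖpₖ₋₁ + pₖ₋₂, qₖ = aₖqₖ₋₁ + qₖ₋₂ (with p₋₁=1, p₋₂=0, q₋₁=0, q₋₂=1):
  k=0: a=19, p=19, q=1
  k=1: a=1, p=20, q=1
  k=2: a=14, p=299, q=15

299/15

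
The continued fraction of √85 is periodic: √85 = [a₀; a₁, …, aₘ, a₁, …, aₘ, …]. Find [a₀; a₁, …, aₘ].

a₀ = ⌊√85⌋ = 9.

[9; 4, 1, 1, 4, 18]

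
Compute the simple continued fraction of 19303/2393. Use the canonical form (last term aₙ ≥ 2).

[8; 15, 19, 1, 7]

19303 = 8·2393 + 159
2393 = 15·159 + 8
159 = 19·8 + 7
8 = 1·7 + 1
7 = 7·1 + 0  (stop)
So 19303/2393 = [8; 15, 19, 1, 7].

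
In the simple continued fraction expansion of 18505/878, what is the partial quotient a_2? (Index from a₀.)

9

18505 = 21·878 + 67   →  a_0 = 21
878 = 13·67 + 7   →  a_1 = 13
67 = 9·7 + 4   →  a_2 = 9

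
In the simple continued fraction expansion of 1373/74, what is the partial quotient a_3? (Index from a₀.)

4

1373 = 18·74 + 41   →  a_0 = 18
74 = 1·41 + 33   →  a_1 = 1
41 = 1·33 + 8   →  a_2 = 1
33 = 4·8 + 1   →  a_3 = 4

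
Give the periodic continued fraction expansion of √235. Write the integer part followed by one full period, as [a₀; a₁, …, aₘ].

a₀ = ⌊√235⌋ = 15.
With m₀=0, d₀=1 and mₖ₊₁ = dₖaₖ − mₖ, dₖ₊₁ = (n − mₖ₊₁²)/dₖ, aₖ₊₁ = ⌊(a₀+mₖ₊₁)/dₖ₊₁⌋:
  k=1: m=15, d=10, a=3
  k=2: m=15, d=1, a=30
d=1 and a=2a₀=30 at k=2, so the next step gives (m, d) = (15, 10) again — its k=1 value — and the period has length 2.

[15; 3, 30]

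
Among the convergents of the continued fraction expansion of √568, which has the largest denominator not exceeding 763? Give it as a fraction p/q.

6840/287

√568 = [23; 1, 4, 1, 46, …] (period length 4).
Convergents:
  p_0/q_0 = 23/1
  p_1/q_1 = 24/1
  p_2/q_2 = 119/5
  p_3/q_3 = 143/6
  p_4/q_4 = 6697/281
  p_5/q_5 = 6840/287
  p_6/q_6 = 34057/1429
q_5 = 287 ≤ 763 < 1429 = q_6, so the answer is 6840/287.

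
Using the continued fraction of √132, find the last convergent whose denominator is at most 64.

√132 = [11; 2, 22, …] (period length 2).
Convergents:
  p_0/q_0 = 11/1
  p_1/q_1 = 23/2
  p_2/q_2 = 517/45
  p_3/q_3 = 1057/92
q_2 = 45 ≤ 64 < 92 = q_3, so the answer is 517/45.

517/45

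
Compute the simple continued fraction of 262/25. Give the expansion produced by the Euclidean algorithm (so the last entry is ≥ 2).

[10; 2, 12]

262 = 10·25 + 12
25 = 2·12 + 1
12 = 12·1 + 0  (stop)
So 262/25 = [10; 2, 12].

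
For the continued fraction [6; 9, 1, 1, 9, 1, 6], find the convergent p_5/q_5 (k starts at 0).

1221/200

Using pₖ = aₖpₖ₋₁ + pₖ₋₂, qₖ = aₖqₖ₋₁ + qₖ₋₂ (with p₋₁=1, p₋₂=0, q₋₁=0, q₋₂=1):
  k=0: a=6, p=6, q=1
  k=1: a=9, p=55, q=9
  k=2: a=1, p=61, q=10
  k=3: a=1, p=116, q=19
  k=4: a=9, p=1105, q=181
  k=5: a=1, p=1221, q=200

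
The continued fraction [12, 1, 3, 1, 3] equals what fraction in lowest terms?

243/19

Using pₖ = aₖpₖ₋₁ + pₖ₋₂ and qₖ = aₖqₖ₋₁ + qₖ₋₂:
  k=0: a=12, p=12, q=1
  k=1: a=1, p=13, q=1
  k=2: a=3, p=51, q=4
  k=3: a=1, p=64, q=5
  k=4: a=3, p=243, q=19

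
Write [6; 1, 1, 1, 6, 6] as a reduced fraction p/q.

818/123

Fold from the inside: start with 6/1.
  6 + 1/6 = 37/6
  1 + 6/37 = 43/37
  1 + 37/43 = 80/43
  1 + 43/80 = 123/80
  6 + 80/123 = 818/123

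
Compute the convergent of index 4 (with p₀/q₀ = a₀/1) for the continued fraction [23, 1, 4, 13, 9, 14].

Using pₖ = aₖpₖ₋₁ + pₖ₋₂, qₖ = aₖqₖ₋₁ + qₖ₋₂ (with p₋₁=1, p₋₂=0, q₋₁=0, q₋₂=1):
  k=0: a=23, p=23, q=1
  k=1: a=1, p=24, q=1
  k=2: a=4, p=119, q=5
  k=3: a=13, p=1571, q=66
  k=4: a=9, p=14258, q=599

14258/599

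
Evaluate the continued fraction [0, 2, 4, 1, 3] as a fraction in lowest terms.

Fold from the inside: start with 3/1.
  1 + 1/3 = 4/3
  4 + 3/4 = 19/4
  2 + 4/19 = 42/19
  0 + 19/42 = 19/42

19/42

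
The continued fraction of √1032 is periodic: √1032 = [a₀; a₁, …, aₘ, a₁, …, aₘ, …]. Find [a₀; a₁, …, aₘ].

a₀ = ⌊√1032⌋ = 32.
With m₀=0, d₀=1 and mₖ₊₁ = dₖaₖ − mₖ, dₖ₊₁ = (n − mₖ₊₁²)/dₖ, aₖ₊₁ = ⌊(a₀+mₖ₊₁)/dₖ₊₁⌋:
  k=1: m=32, d=8, a=8
  k=2: m=32, d=1, a=64
d=1 and a=2a₀=64 at k=2, so the next step gives (m, d) = (32, 8) again — its k=1 value — and the period has length 2.

[32; 8, 64]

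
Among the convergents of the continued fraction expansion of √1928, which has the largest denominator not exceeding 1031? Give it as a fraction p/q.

√1928 = [43; 1, 9, 1, 86, …] (period length 4).
Convergents:
  p_0/q_0 = 43/1
  p_1/q_1 = 44/1
  p_2/q_2 = 439/10
  p_3/q_3 = 483/11
  p_4/q_4 = 41977/956
  p_5/q_5 = 42460/967
  p_6/q_6 = 424117/9659
q_5 = 967 ≤ 1031 < 9659 = q_6, so the answer is 42460/967.

42460/967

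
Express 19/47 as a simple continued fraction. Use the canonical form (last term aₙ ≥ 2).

[0; 2, 2, 9]

19 = 0×47 + 19
47 = 2×19 + 9
19 = 2×9 + 1
9 = 9×1 + 0  (stop)
So 19/47 = [0; 2, 2, 9].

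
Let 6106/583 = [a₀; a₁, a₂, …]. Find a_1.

2

6106 = 10·583 + 276   →  a_0 = 10
583 = 2·276 + 31   →  a_1 = 2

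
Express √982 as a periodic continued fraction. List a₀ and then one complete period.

a₀ = ⌊√982⌋ = 31.
With m₀=0, d₀=1 and mₖ₊₁ = dₖaₖ − mₖ, dₖ₊₁ = (n − mₖ₊₁²)/dₖ, aₖ₊₁ = ⌊(a₀+mₖ₊₁)/dₖ₊₁⌋:
  k=1: m=31, d=21, a=2
  k=2: m=11, d=41, a=1
  k=3: m=30, d=2, a=30
  k=4: m=30, d=41, a=1
  k=5: m=11, d=21, a=2
  k=6: m=31, d=1, a=62
d=1 and a=2a₀=62 at k=6, so the next step gives (m, d) = (31, 21) again — its k=1 value — and the period has length 6.

[31; 2, 1, 30, 1, 2, 62]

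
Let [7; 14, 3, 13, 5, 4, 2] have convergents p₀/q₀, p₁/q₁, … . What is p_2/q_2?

Using pₖ = aₖpₖ₋₁ + pₖ₋₂, qₖ = aₖqₖ₋₁ + qₖ₋₂ (with p₋₁=1, p₋₂=0, q₋₁=0, q₋₂=1):
  k=0: a=7, p=7, q=1
  k=1: a=14, p=99, q=14
  k=2: a=3, p=304, q=43

304/43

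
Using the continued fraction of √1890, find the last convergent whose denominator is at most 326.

√1890 = [43; 2, 9, 6, 9, 2, 86, …] (period length 6).
Convergents:
  p_0/q_0 = 43/1
  p_1/q_1 = 87/2
  p_2/q_2 = 826/19
  p_3/q_3 = 5043/116
  p_4/q_4 = 46213/1063
q_3 = 116 ≤ 326 < 1063 = q_4, so the answer is 5043/116.

5043/116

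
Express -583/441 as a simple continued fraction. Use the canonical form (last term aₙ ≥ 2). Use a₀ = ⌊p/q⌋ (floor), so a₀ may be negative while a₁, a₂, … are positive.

[-2; 1, 2, 9, 2, 7]

-583 = -2·441 + 299
441 = 1·299 + 142
299 = 2·142 + 15
142 = 9·15 + 7
15 = 2·7 + 1
7 = 7·1 + 0  (stop)
So -583/441 = [-2; 1, 2, 9, 2, 7].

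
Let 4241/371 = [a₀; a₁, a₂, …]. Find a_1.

4241 = 11·371 + 160   →  a_0 = 11
371 = 2·160 + 51   →  a_1 = 2

2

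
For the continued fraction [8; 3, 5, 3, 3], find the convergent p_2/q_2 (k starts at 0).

Using pₖ = aₖpₖ₋₁ + pₖ₋₂, qₖ = aₖqₖ₋₁ + qₖ₋₂ (with p₋₁=1, p₋₂=0, q₋₁=0, q₋₂=1):
  k=0: a=8, p=8, q=1
  k=1: a=3, p=25, q=3
  k=2: a=5, p=133, q=16

133/16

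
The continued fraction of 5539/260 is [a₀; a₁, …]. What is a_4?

5539 = 21·260 + 79   →  a_0 = 21
260 = 3·79 + 23   →  a_1 = 3
79 = 3·23 + 10   →  a_2 = 3
23 = 2·10 + 3   →  a_3 = 2
10 = 3·3 + 1   →  a_4 = 3

3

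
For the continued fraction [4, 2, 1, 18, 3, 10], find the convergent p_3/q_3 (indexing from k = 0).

Using pₖ = aₖpₖ₋₁ + pₖ₋₂, qₖ = aₖqₖ₋₁ + qₖ₋₂ (with p₋₁=1, p₋₂=0, q₋₁=0, q₋₂=1):
  k=0: a=4, p=4, q=1
  k=1: a=2, p=9, q=2
  k=2: a=1, p=13, q=3
  k=3: a=18, p=243, q=56

243/56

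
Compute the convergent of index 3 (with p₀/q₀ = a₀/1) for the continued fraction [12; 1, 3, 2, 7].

Using pₖ = aₖpₖ₋₁ + pₖ₋₂, qₖ = aₖqₖ₋₁ + qₖ₋₂ (with p₋₁=1, p₋₂=0, q₋₁=0, q₋₂=1):
  k=0: a=12, p=12, q=1
  k=1: a=1, p=13, q=1
  k=2: a=3, p=51, q=4
  k=3: a=2, p=115, q=9

115/9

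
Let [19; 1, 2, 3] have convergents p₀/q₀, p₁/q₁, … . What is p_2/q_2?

Using pₖ = aₖpₖ₋₁ + pₖ₋₂, qₖ = aₖqₖ₋₁ + qₖ₋₂ (with p₋₁=1, p₋₂=0, q₋₁=0, q₋₂=1):
  k=0: a=19, p=19, q=1
  k=1: a=1, p=20, q=1
  k=2: a=2, p=59, q=3

59/3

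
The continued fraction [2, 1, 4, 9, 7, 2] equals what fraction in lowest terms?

1963/700

Using pₖ = aₖpₖ₋₁ + pₖ₋₂ and qₖ = aₖqₖ₋₁ + qₖ₋₂:
  k=0: a=2, p=2, q=1
  k=1: a=1, p=3, q=1
  k=2: a=4, p=14, q=5
  k=3: a=9, p=129, q=46
  k=4: a=7, p=917, q=327
  k=5: a=2, p=1963, q=700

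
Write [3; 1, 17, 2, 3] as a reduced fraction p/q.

Using pₖ = aₖpₖ₋₁ + pₖ₋₂ and qₖ = aₖqₖ₋₁ + qₖ₋₂:
  k=0: a=3, p=3, q=1
  k=1: a=1, p=4, q=1
  k=2: a=17, p=71, q=18
  k=3: a=2, p=146, q=37
  k=4: a=3, p=509, q=129

509/129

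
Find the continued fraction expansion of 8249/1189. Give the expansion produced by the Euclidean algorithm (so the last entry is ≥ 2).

[6; 1, 15, 14, 1, 4]

8249 = 6*1189 + 1115
1189 = 1*1115 + 74
1115 = 15*74 + 5
74 = 14*5 + 4
5 = 1*4 + 1
4 = 4*1 + 0  (stop)
So 8249/1189 = [6; 1, 15, 14, 1, 4].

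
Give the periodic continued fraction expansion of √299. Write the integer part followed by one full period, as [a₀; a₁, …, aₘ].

a₀ = ⌊√299⌋ = 17.

[17; 3, 2, 3, 34]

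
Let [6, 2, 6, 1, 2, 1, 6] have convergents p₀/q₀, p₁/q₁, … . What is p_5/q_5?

375/58

Using pₖ = aₖpₖ₋₁ + pₖ₋₂, qₖ = aₖqₖ₋₁ + qₖ₋₂ (with p₋₁=1, p₋₂=0, q₋₁=0, q₋₂=1):
  k=0: a=6, p=6, q=1
  k=1: a=2, p=13, q=2
  k=2: a=6, p=84, q=13
  k=3: a=1, p=97, q=15
  k=4: a=2, p=278, q=43
  k=5: a=1, p=375, q=58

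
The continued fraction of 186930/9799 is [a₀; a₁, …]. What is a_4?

2

186930 = 19·9799 + 749   →  a_0 = 19
9799 = 13·749 + 62   →  a_1 = 13
749 = 12·62 + 5   →  a_2 = 12
62 = 12·5 + 2   →  a_3 = 12
5 = 2·2 + 1   →  a_4 = 2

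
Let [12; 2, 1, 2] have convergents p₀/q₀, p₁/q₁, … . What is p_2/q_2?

Using pₖ = aₖpₖ₋₁ + pₖ₋₂, qₖ = aₖqₖ₋₁ + qₖ₋₂ (with p₋₁=1, p₋₂=0, q₋₁=0, q₋₂=1):
  k=0: a=12, p=12, q=1
  k=1: a=2, p=25, q=2
  k=2: a=1, p=37, q=3

37/3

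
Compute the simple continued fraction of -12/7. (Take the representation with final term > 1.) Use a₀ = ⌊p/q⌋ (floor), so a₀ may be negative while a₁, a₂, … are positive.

[-2; 3, 2]

-12 = -2×7 + 2
7 = 3×2 + 1
2 = 2×1 + 0  (stop)
So -12/7 = [-2; 3, 2].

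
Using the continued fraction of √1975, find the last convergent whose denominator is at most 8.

311/7

√1975 = [44; 2, 3, 1, 2, 1, 3, 2, 88, …] (period length 8).
Convergents:
  p_0/q_0 = 44/1
  p_1/q_1 = 89/2
  p_2/q_2 = 311/7
  p_3/q_3 = 400/9
q_2 = 7 ≤ 8 < 9 = q_3, so the answer is 311/7.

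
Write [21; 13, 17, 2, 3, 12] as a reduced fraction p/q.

412532/19573

Using pₖ = aₖpₖ₋₁ + pₖ₋₂ and qₖ = aₖqₖ₋₁ + qₖ₋₂:
  k=0: a=21, p=21, q=1
  k=1: a=13, p=274, q=13
  k=2: a=17, p=4679, q=222
  k=3: a=2, p=9632, q=457
  k=4: a=3, p=33575, q=1593
  k=5: a=12, p=412532, q=19573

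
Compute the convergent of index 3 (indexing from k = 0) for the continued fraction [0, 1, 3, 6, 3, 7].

Using pₖ = aₖpₖ₋₁ + pₖ₋₂, qₖ = aₖqₖ₋₁ + qₖ₋₂ (with p₋₁=1, p₋₂=0, q₋₁=0, q₋₂=1):
  k=0: a=0, p=0, q=1
  k=1: a=1, p=1, q=1
  k=2: a=3, p=3, q=4
  k=3: a=6, p=19, q=25

19/25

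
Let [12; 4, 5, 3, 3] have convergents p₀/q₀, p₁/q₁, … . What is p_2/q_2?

Using pₖ = aₖpₖ₋₁ + pₖ₋₂, qₖ = aₖqₖ₋₁ + qₖ₋₂ (with p₋₁=1, p₋₂=0, q₋₁=0, q₋₂=1):
  k=0: a=12, p=12, q=1
  k=1: a=4, p=49, q=4
  k=2: a=5, p=257, q=21

257/21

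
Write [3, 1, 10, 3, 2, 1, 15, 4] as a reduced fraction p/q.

Using pₖ = aₖpₖ₋₁ + pₖ₋₂ and qₖ = aₖqₖ₋₁ + qₖ₋₂:
  k=0: a=3, p=3, q=1
  k=1: a=1, p=4, q=1
  k=2: a=10, p=43, q=11
  k=3: a=3, p=133, q=34
  k=4: a=2, p=309, q=79
  k=5: a=1, p=442, q=113
  k=6: a=15, p=6939, q=1774
  k=7: a=4, p=28198, q=7209

28198/7209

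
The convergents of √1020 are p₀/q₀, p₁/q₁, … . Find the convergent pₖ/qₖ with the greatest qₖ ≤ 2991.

√1020 = [31; 1, 14, 1, 62, …] (period length 4).
Convergents:
  p_0/q_0 = 31/1
  p_1/q_1 = 32/1
  p_2/q_2 = 479/15
  p_3/q_3 = 511/16
  p_4/q_4 = 32161/1007
  p_5/q_5 = 32672/1023
  p_6/q_6 = 489569/15329
q_5 = 1023 ≤ 2991 < 15329 = q_6, so the answer is 32672/1023.

32672/1023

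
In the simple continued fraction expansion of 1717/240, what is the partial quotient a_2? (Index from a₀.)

2

1717 = 7·240 + 37   →  a_0 = 7
240 = 6·37 + 18   →  a_1 = 6
37 = 2·18 + 1   →  a_2 = 2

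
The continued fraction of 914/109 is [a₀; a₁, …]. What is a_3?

1

914 = 8·109 + 42   →  a_0 = 8
109 = 2·42 + 25   →  a_1 = 2
42 = 1·25 + 17   →  a_2 = 1
25 = 1·17 + 8   →  a_3 = 1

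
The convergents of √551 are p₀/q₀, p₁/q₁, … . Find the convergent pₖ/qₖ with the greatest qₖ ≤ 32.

446/19

√551 = [23; 2, 8, 1, 8, 2, 46, …] (period length 6).
Convergents:
  p_0/q_0 = 23/1
  p_1/q_1 = 47/2
  p_2/q_2 = 399/17
  p_3/q_3 = 446/19
  p_4/q_4 = 3967/169
q_3 = 19 ≤ 32 < 169 = q_4, so the answer is 446/19.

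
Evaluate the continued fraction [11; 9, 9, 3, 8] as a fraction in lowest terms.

23575/2122

Fold from the inside: start with 8/1.
  3 + 1/8 = 25/8
  9 + 8/25 = 233/25
  9 + 25/233 = 2122/233
  11 + 233/2122 = 23575/2122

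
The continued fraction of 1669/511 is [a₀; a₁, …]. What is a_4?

8

1669 = 3·511 + 136   →  a_0 = 3
511 = 3·136 + 103   →  a_1 = 3
136 = 1·103 + 33   →  a_2 = 1
103 = 3·33 + 4   →  a_3 = 3
33 = 8·4 + 1   →  a_4 = 8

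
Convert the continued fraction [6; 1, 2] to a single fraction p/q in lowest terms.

Using pₖ = aₖpₖ₋₁ + pₖ₋₂ and qₖ = aₖqₖ₋₁ + qₖ₋₂:
  k=0: a=6, p=6, q=1
  k=1: a=1, p=7, q=1
  k=2: a=2, p=20, q=3

20/3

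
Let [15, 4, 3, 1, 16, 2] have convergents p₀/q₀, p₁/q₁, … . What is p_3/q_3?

259/17

Using pₖ = aₖpₖ₋₁ + pₖ₋₂, qₖ = aₖqₖ₋₁ + qₖ₋₂ (with p₋₁=1, p₋₂=0, q₋₁=0, q₋₂=1):
  k=0: a=15, p=15, q=1
  k=1: a=4, p=61, q=4
  k=2: a=3, p=198, q=13
  k=3: a=1, p=259, q=17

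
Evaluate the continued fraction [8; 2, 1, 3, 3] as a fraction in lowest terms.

301/36

Using pₖ = aₖpₖ₋₁ + pₖ₋₂ and qₖ = aₖqₖ₋₁ + qₖ₋₂:
  k=0: a=8, p=8, q=1
  k=1: a=2, p=17, q=2
  k=2: a=1, p=25, q=3
  k=3: a=3, p=92, q=11
  k=4: a=3, p=301, q=36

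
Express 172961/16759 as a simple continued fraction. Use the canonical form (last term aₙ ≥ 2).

[10; 3, 8, 3, 5, 2, 18]

172961 = 10·16759 + 5371
16759 = 3·5371 + 646
5371 = 8·646 + 203
646 = 3·203 + 37
203 = 5·37 + 18
37 = 2·18 + 1
18 = 18·1 + 0  (stop)
So 172961/16759 = [10; 3, 8, 3, 5, 2, 18].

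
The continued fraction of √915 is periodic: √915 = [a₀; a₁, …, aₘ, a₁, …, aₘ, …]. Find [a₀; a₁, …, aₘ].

[30; 4, 60]

a₀ = ⌊√915⌋ = 30.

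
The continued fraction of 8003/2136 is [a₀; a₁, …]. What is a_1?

1

8003 = 3·2136 + 1595   →  a_0 = 3
2136 = 1·1595 + 541   →  a_1 = 1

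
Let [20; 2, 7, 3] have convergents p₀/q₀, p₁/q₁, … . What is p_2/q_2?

Using pₖ = aₖpₖ₋₁ + pₖ₋₂, qₖ = aₖqₖ₋₁ + qₖ₋₂ (with p₋₁=1, p₋₂=0, q₋₁=0, q₋₂=1):
  k=0: a=20, p=20, q=1
  k=1: a=2, p=41, q=2
  k=2: a=7, p=307, q=15

307/15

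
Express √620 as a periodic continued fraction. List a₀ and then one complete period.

a₀ = ⌊√620⌋ = 24.
With m₀=0, d₀=1 and mₖ₊₁ = dₖaₖ − mₖ, dₖ₊₁ = (n − mₖ₊₁²)/dₖ, aₖ₊₁ = ⌊(a₀+mₖ₊₁)/dₖ₊₁⌋:
  k=1: m=24, d=44, a=1
  k=2: m=20, d=5, a=8
  k=3: m=20, d=44, a=1
  k=4: m=24, d=1, a=48
d=1 and a=2a₀=48 at k=4, so the next step gives (m, d) = (24, 44) again — its k=1 value — and the period has length 4.

[24; 1, 8, 1, 48]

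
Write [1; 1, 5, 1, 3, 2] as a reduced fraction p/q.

Fold from the inside: start with 2/1.
  3 + 1/2 = 7/2
  1 + 2/7 = 9/7
  5 + 7/9 = 52/9
  1 + 9/52 = 61/52
  1 + 52/61 = 113/61

113/61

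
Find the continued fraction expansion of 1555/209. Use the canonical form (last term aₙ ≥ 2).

[7; 2, 3, 1, 2, 8]

1555 = 7·209 + 92
209 = 2·92 + 25
92 = 3·25 + 17
25 = 1·17 + 8
17 = 2·8 + 1
8 = 8·1 + 0  (stop)
So 1555/209 = [7; 2, 3, 1, 2, 8].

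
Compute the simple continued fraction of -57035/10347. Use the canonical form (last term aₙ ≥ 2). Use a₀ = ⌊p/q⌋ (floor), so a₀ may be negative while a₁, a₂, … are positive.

-57035 = -6·10347 + 5047
10347 = 2·5047 + 253
5047 = 19·253 + 240
253 = 1·240 + 13
240 = 18·13 + 6
13 = 2·6 + 1
6 = 6·1 + 0  (stop)
So -57035/10347 = [-6; 2, 19, 1, 18, 2, 6].

[-6; 2, 19, 1, 18, 2, 6]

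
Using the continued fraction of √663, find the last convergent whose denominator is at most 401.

5330/207

√663 = [25; 1, 2, 1, 50, …] (period length 4).
Convergents:
  p_0/q_0 = 25/1
  p_1/q_1 = 26/1
  p_2/q_2 = 77/3
  p_3/q_3 = 103/4
  p_4/q_4 = 5227/203
  p_5/q_5 = 5330/207
  p_6/q_6 = 15887/617
q_5 = 207 ≤ 401 < 617 = q_6, so the answer is 5330/207.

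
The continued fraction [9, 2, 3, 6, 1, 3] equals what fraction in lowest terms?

Using pₖ = aₖpₖ₋₁ + pₖ₋₂ and qₖ = aₖqₖ₋₁ + qₖ₋₂:
  k=0: a=9, p=9, q=1
  k=1: a=2, p=19, q=2
  k=2: a=3, p=66, q=7
  k=3: a=6, p=415, q=44
  k=4: a=1, p=481, q=51
  k=5: a=3, p=1858, q=197

1858/197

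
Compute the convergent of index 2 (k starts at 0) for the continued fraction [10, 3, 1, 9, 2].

41/4

Using pₖ = aₖpₖ₋₁ + pₖ₋₂, qₖ = aₖqₖ₋₁ + qₖ₋₂ (with p₋₁=1, p₋₂=0, q₋₁=0, q₋₂=1):
  k=0: a=10, p=10, q=1
  k=1: a=3, p=31, q=3
  k=2: a=1, p=41, q=4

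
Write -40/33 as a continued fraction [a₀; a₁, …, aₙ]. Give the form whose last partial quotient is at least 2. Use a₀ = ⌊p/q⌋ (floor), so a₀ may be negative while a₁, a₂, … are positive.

-40 = -2·33 + 26
33 = 1·26 + 7
26 = 3·7 + 5
7 = 1·5 + 2
5 = 2·2 + 1
2 = 2·1 + 0  (stop)
So -40/33 = [-2; 1, 3, 1, 2, 2].

[-2; 1, 3, 1, 2, 2]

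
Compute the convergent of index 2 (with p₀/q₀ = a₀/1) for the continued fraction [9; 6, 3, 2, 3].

174/19

Using pₖ = aₖpₖ₋₁ + pₖ₋₂, qₖ = aₖqₖ₋₁ + qₖ₋₂ (with p₋₁=1, p₋₂=0, q₋₁=0, q₋₂=1):
  k=0: a=9, p=9, q=1
  k=1: a=6, p=55, q=6
  k=2: a=3, p=174, q=19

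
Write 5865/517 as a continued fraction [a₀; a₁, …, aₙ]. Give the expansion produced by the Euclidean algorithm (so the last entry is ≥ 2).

[11; 2, 1, 9, 2, 8]

5865 = 11*517 + 178
517 = 2*178 + 161
178 = 1*161 + 17
161 = 9*17 + 8
17 = 2*8 + 1
8 = 8*1 + 0  (stop)
So 5865/517 = [11; 2, 1, 9, 2, 8].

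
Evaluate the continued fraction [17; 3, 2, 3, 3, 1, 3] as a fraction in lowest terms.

Fold from the inside: start with 3/1.
  1 + 1/3 = 4/3
  3 + 3/4 = 15/4
  3 + 4/15 = 49/15
  2 + 15/49 = 113/49
  3 + 49/113 = 388/113
  17 + 113/388 = 6709/388

6709/388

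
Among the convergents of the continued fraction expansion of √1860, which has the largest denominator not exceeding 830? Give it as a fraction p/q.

√1860 = [43; 7, 1, 4, 1, 7, 86, …] (period length 6).
Convergents:
  p_0/q_0 = 43/1
  p_1/q_1 = 302/7
  p_2/q_2 = 345/8
  p_3/q_3 = 1682/39
  p_4/q_4 = 2027/47
  p_5/q_5 = 15871/368
  p_6/q_6 = 1366933/31695
q_5 = 368 ≤ 830 < 31695 = q_6, so the answer is 15871/368.

15871/368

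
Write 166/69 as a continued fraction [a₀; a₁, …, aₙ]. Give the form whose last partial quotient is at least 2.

166 = 2×69 + 28
69 = 2×28 + 13
28 = 2×13 + 2
13 = 6×2 + 1
2 = 2×1 + 0  (stop)
So 166/69 = [2; 2, 2, 6, 2].

[2; 2, 2, 6, 2]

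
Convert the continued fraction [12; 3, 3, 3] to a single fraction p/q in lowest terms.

406/33

Fold from the inside: start with 3/1.
  3 + 1/3 = 10/3
  3 + 3/10 = 33/10
  12 + 10/33 = 406/33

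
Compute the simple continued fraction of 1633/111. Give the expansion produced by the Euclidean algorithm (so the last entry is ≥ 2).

[14; 1, 2, 2, 7, 2]

1633 = 14*111 + 79
111 = 1*79 + 32
79 = 2*32 + 15
32 = 2*15 + 2
15 = 7*2 + 1
2 = 2*1 + 0  (stop)
So 1633/111 = [14; 1, 2, 2, 7, 2].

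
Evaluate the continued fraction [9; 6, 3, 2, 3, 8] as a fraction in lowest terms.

Fold from the inside: start with 8/1.
  3 + 1/8 = 25/8
  2 + 8/25 = 58/25
  3 + 25/58 = 199/58
  6 + 58/199 = 1252/199
  9 + 199/1252 = 11467/1252

11467/1252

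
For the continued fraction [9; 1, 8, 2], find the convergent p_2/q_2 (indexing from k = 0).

89/9

Using pₖ = aₖpₖ₋₁ + pₖ₋₂, qₖ = aₖqₖ₋₁ + qₖ₋₂ (with p₋₁=1, p₋₂=0, q₋₁=0, q₋₂=1):
  k=0: a=9, p=9, q=1
  k=1: a=1, p=10, q=1
  k=2: a=8, p=89, q=9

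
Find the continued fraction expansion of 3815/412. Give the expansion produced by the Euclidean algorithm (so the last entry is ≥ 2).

3815 = 9*412 + 107
412 = 3*107 + 91
107 = 1*91 + 16
91 = 5*16 + 11
16 = 1*11 + 5
11 = 2*5 + 1
5 = 5*1 + 0  (stop)
So 3815/412 = [9; 3, 1, 5, 1, 2, 5].

[9; 3, 1, 5, 1, 2, 5]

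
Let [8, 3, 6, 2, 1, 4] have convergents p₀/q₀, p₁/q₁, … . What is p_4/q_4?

499/60

Using pₖ = aₖpₖ₋₁ + pₖ₋₂, qₖ = aₖqₖ₋₁ + qₖ₋₂ (with p₋₁=1, p₋₂=0, q₋₁=0, q₋₂=1):
  k=0: a=8, p=8, q=1
  k=1: a=3, p=25, q=3
  k=2: a=6, p=158, q=19
  k=3: a=2, p=341, q=41
  k=4: a=1, p=499, q=60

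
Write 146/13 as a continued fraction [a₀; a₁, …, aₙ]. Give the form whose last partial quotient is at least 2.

[11; 4, 3]

146 = 11*13 + 3
13 = 4*3 + 1
3 = 3*1 + 0  (stop)
So 146/13 = [11; 4, 3].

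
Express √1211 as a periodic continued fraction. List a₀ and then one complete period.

[34; 1, 3, 1, 68]

a₀ = ⌊√1211⌋ = 34.
With m₀=0, d₀=1 and mₖ₊₁ = dₖaₖ − mₖ, dₖ₊₁ = (n − mₖ₊₁²)/dₖ, aₖ₊₁ = ⌊(a₀+mₖ₊₁)/dₖ₊₁⌋:
  k=1: m=34, d=55, a=1
  k=2: m=21, d=14, a=3
  k=3: m=21, d=55, a=1
  k=4: m=34, d=1, a=68
d=1 and a=2a₀=68 at k=4, so the next step gives (m, d) = (34, 55) again — its k=1 value — and the period has length 4.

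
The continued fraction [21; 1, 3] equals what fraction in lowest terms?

Fold from the inside: start with 3/1.
  1 + 1/3 = 4/3
  21 + 3/4 = 87/4

87/4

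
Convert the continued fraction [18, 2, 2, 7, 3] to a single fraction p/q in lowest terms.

Using pₖ = aₖpₖ₋₁ + pₖ₋₂ and qₖ = aₖqₖ₋₁ + qₖ₋₂:
  k=0: a=18, p=18, q=1
  k=1: a=2, p=37, q=2
  k=2: a=2, p=92, q=5
  k=3: a=7, p=681, q=37
  k=4: a=3, p=2135, q=116

2135/116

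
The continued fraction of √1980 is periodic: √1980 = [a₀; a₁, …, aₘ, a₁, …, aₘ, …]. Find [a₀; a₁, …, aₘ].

[44; 2, 88]

a₀ = ⌊√1980⌋ = 44.
With m₀=0, d₀=1 and mₖ₊₁ = dₖaₖ − mₖ, dₖ₊₁ = (n − mₖ₊₁²)/dₖ, aₖ₊₁ = ⌊(a₀+mₖ₊₁)/dₖ₊₁⌋:
  k=1: m=44, d=44, a=2
  k=2: m=44, d=1, a=88
d=1 and a=2a₀=88 at k=2, so the next step gives (m, d) = (44, 44) again — its k=1 value — and the period has length 2.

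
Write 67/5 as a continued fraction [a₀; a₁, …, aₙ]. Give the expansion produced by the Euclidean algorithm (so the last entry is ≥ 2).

[13; 2, 2]

67 = 13*5 + 2
5 = 2*2 + 1
2 = 2*1 + 0  (stop)
So 67/5 = [13; 2, 2].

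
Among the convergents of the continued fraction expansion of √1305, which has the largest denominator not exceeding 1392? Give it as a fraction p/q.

√1305 = [36; 8, 72, …] (period length 2).
Convergents:
  p_0/q_0 = 36/1
  p_1/q_1 = 289/8
  p_2/q_2 = 20844/577
  p_3/q_3 = 167041/4624
q_2 = 577 ≤ 1392 < 4624 = q_3, so the answer is 20844/577.

20844/577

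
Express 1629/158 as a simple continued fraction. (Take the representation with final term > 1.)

[10; 3, 4, 2, 5]

1629 = 10·158 + 49
158 = 3·49 + 11
49 = 4·11 + 5
11 = 2·5 + 1
5 = 5·1 + 0  (stop)
So 1629/158 = [10; 3, 4, 2, 5].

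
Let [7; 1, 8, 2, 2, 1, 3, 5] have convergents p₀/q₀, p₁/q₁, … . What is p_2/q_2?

Using pₖ = aₖpₖ₋₁ + pₖ₋₂, qₖ = aₖqₖ₋₁ + qₖ₋₂ (with p₋₁=1, p₋₂=0, q₋₁=0, q₋₂=1):
  k=0: a=7, p=7, q=1
  k=1: a=1, p=8, q=1
  k=2: a=8, p=71, q=9

71/9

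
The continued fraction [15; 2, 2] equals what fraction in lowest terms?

77/5

Fold from the inside: start with 2/1.
  2 + 1/2 = 5/2
  15 + 2/5 = 77/5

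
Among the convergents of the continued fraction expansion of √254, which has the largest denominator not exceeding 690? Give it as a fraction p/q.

8144/511

√254 = [15; 1, 14, 1, 30, …] (period length 4).
Convergents:
  p_0/q_0 = 15/1
  p_1/q_1 = 16/1
  p_2/q_2 = 239/15
  p_3/q_3 = 255/16
  p_4/q_4 = 7889/495
  p_5/q_5 = 8144/511
  p_6/q_6 = 121905/7649
q_5 = 511 ≤ 690 < 7649 = q_6, so the answer is 8144/511.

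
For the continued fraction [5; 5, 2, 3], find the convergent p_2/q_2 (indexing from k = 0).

57/11

Using pₖ = aₖpₖ₋₁ + pₖ₋₂, qₖ = aₖqₖ₋₁ + qₖ₋₂ (with p₋₁=1, p₋₂=0, q₋₁=0, q₋₂=1):
  k=0: a=5, p=5, q=1
  k=1: a=5, p=26, q=5
  k=2: a=2, p=57, q=11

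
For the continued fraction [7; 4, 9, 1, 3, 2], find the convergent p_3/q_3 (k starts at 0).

297/41

Using pₖ = aₖpₖ₋₁ + pₖ₋₂, qₖ = aₖqₖ₋₁ + qₖ₋₂ (with p₋₁=1, p₋₂=0, q₋₁=0, q₋₂=1):
  k=0: a=7, p=7, q=1
  k=1: a=4, p=29, q=4
  k=2: a=9, p=268, q=37
  k=3: a=1, p=297, q=41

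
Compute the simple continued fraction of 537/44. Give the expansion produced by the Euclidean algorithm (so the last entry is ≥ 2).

537 = 12*44 + 9
44 = 4*9 + 8
9 = 1*8 + 1
8 = 8*1 + 0  (stop)
So 537/44 = [12; 4, 1, 8].

[12; 4, 1, 8]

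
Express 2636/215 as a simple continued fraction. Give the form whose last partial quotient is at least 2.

[12; 3, 1, 5, 4, 2]

2636 = 12·215 + 56
215 = 3·56 + 47
56 = 1·47 + 9
47 = 5·9 + 2
9 = 4·2 + 1
2 = 2·1 + 0  (stop)
So 2636/215 = [12; 3, 1, 5, 4, 2].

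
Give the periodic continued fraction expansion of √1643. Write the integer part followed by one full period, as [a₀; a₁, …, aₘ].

a₀ = ⌊√1643⌋ = 40.
With m₀=0, d₀=1 and mₖ₊₁ = dₖaₖ − mₖ, dₖ₊₁ = (n − mₖ₊₁²)/dₖ, aₖ₊₁ = ⌊(a₀+mₖ₊₁)/dₖ₊₁⌋:
  k=1: m=40, d=43, a=1
  k=2: m=3, d=38, a=1
  k=3: m=35, d=11, a=6
  k=4: m=31, d=62, a=1
  k=5: m=31, d=11, a=6
  k=6: m=35, d=38, a=1
  k=7: m=3, d=43, a=1
  k=8: m=40, d=1, a=80
d=1 and a=2a₀=80 at k=8, so the next step gives (m, d) = (40, 43) again — its k=1 value — and the period has length 8.

[40; 1, 1, 6, 1, 6, 1, 1, 80]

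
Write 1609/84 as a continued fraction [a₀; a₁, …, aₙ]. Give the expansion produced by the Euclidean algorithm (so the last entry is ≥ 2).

1609 = 19·84 + 13
84 = 6·13 + 6
13 = 2·6 + 1
6 = 6·1 + 0  (stop)
So 1609/84 = [19; 6, 2, 6].

[19; 6, 2, 6]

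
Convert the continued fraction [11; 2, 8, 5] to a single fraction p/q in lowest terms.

998/87

Using pₖ = aₖpₖ₋₁ + pₖ₋₂ and qₖ = aₖqₖ₋₁ + qₖ₋₂:
  k=0: a=11, p=11, q=1
  k=1: a=2, p=23, q=2
  k=2: a=8, p=195, q=17
  k=3: a=5, p=998, q=87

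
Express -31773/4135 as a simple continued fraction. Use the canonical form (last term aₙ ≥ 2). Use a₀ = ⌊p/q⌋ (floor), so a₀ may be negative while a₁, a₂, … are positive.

-31773 = -8*4135 + 1307
4135 = 3*1307 + 214
1307 = 6*214 + 23
214 = 9*23 + 7
23 = 3*7 + 2
7 = 3*2 + 1
2 = 2*1 + 0  (stop)
So -31773/4135 = [-8; 3, 6, 9, 3, 3, 2].

[-8; 3, 6, 9, 3, 3, 2]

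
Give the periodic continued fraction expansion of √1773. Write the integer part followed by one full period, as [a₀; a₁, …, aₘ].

a₀ = ⌊√1773⌋ = 42.
With m₀=0, d₀=1 and mₖ₊₁ = dₖaₖ − mₖ, dₖ₊₁ = (n − mₖ₊₁²)/dₖ, aₖ₊₁ = ⌊(a₀+mₖ₊₁)/dₖ₊₁⌋:
  k=1: m=42, d=9, a=9
  k=2: m=39, d=28, a=2
  k=3: m=17, d=53, a=1
  k=4: m=36, d=9, a=8
  k=5: m=36, d=53, a=1
  k=6: m=17, d=28, a=2
  k=7: m=39, d=9, a=9
  k=8: m=42, d=1, a=84
d=1 and a=2a₀=84 at k=8, so the next step gives (m, d) = (42, 9) again — its k=1 value — and the period has length 8.

[42; 9, 2, 1, 8, 1, 2, 9, 84]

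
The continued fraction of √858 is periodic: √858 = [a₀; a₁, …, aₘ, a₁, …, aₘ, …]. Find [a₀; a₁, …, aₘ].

a₀ = ⌊√858⌋ = 29.
With m₀=0, d₀=1 and mₖ₊₁ = dₖaₖ − mₖ, dₖ₊₁ = (n − mₖ₊₁²)/dₖ, aₖ₊₁ = ⌊(a₀+mₖ₊₁)/dₖ₊₁⌋:
  k=1: m=29, d=17, a=3
  k=2: m=22, d=22, a=2
  k=3: m=22, d=17, a=3
  k=4: m=29, d=1, a=58
d=1 and a=2a₀=58 at k=4, so the next step gives (m, d) = (29, 17) again — its k=1 value — and the period has length 4.

[29; 3, 2, 3, 58]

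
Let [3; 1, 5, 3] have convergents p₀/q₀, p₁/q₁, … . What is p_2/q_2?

Using pₖ = aₖpₖ₋₁ + pₖ₋₂, qₖ = aₖqₖ₋₁ + qₖ₋₂ (with p₋₁=1, p₋₂=0, q₋₁=0, q₋₂=1):
  k=0: a=3, p=3, q=1
  k=1: a=1, p=4, q=1
  k=2: a=5, p=23, q=6

23/6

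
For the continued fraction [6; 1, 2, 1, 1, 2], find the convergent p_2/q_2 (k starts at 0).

Using pₖ = aₖpₖ₋₁ + pₖ₋₂, qₖ = aₖqₖ₋₁ + qₖ₋₂ (with p₋₁=1, p₋₂=0, q₋₁=0, q₋₂=1):
  k=0: a=6, p=6, q=1
  k=1: a=1, p=7, q=1
  k=2: a=2, p=20, q=3

20/3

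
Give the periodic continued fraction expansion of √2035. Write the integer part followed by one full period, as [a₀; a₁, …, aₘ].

[45; 9, 90]

a₀ = ⌊√2035⌋ = 45.
With m₀=0, d₀=1 and mₖ₊₁ = dₖaₖ − mₖ, dₖ₊₁ = (n − mₖ₊₁²)/dₖ, aₖ₊₁ = ⌊(a₀+mₖ₊₁)/dₖ₊₁⌋:
  k=1: m=45, d=10, a=9
  k=2: m=45, d=1, a=90
d=1 and a=2a₀=90 at k=2, so the next step gives (m, d) = (45, 10) again — its k=1 value — and the period has length 2.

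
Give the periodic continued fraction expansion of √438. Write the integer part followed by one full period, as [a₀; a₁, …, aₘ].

[20; 1, 12, 1, 40]

a₀ = ⌊√438⌋ = 20.
With m₀=0, d₀=1 and mₖ₊₁ = dₖaₖ − mₖ, dₖ₊₁ = (n − mₖ₊₁²)/dₖ, aₖ₊₁ = ⌊(a₀+mₖ₊₁)/dₖ₊₁⌋:
  k=1: m=20, d=38, a=1
  k=2: m=18, d=3, a=12
  k=3: m=18, d=38, a=1
  k=4: m=20, d=1, a=40
d=1 and a=2a₀=40 at k=4, so the next step gives (m, d) = (20, 38) again — its k=1 value — and the period has length 4.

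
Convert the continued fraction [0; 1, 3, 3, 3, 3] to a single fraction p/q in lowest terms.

109/142

Using pₖ = aₖpₖ₋₁ + pₖ₋₂ and qₖ = aₖqₖ₋₁ + qₖ₋₂:
  k=0: a=0, p=0, q=1
  k=1: a=1, p=1, q=1
  k=2: a=3, p=3, q=4
  k=3: a=3, p=10, q=13
  k=4: a=3, p=33, q=43
  k=5: a=3, p=109, q=142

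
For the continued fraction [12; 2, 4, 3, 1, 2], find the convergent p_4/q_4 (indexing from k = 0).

473/38

Using pₖ = aₖpₖ₋₁ + pₖ₋₂, qₖ = aₖqₖ₋₁ + qₖ₋₂ (with p₋₁=1, p₋₂=0, q₋₁=0, q₋₂=1):
  k=0: a=12, p=12, q=1
  k=1: a=2, p=25, q=2
  k=2: a=4, p=112, q=9
  k=3: a=3, p=361, q=29
  k=4: a=1, p=473, q=38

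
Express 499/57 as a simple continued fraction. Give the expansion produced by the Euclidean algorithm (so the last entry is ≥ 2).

[8; 1, 3, 14]

499 = 8*57 + 43
57 = 1*43 + 14
43 = 3*14 + 1
14 = 14*1 + 0  (stop)
So 499/57 = [8; 1, 3, 14].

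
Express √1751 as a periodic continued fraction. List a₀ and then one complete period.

a₀ = ⌊√1751⌋ = 41.
With m₀=0, d₀=1 and mₖ₊₁ = dₖaₖ − mₖ, dₖ₊₁ = (n − mₖ₊₁²)/dₖ, aₖ₊₁ = ⌊(a₀+mₖ₊₁)/dₖ₊₁⌋:
  k=1: m=41, d=70, a=1
  k=2: m=29, d=13, a=5
  k=3: m=36, d=35, a=2
  k=4: m=34, d=17, a=4
  k=5: m=34, d=35, a=2
  k=6: m=36, d=13, a=5
  k=7: m=29, d=70, a=1
  k=8: m=41, d=1, a=82
d=1 and a=2a₀=82 at k=8, so the next step gives (m, d) = (41, 70) again — its k=1 value — and the period has length 8.

[41; 1, 5, 2, 4, 2, 5, 1, 82]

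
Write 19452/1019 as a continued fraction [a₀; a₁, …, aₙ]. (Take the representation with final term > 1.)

19452 = 19×1019 + 91
1019 = 11×91 + 18
91 = 5×18 + 1
18 = 18×1 + 0  (stop)
So 19452/1019 = [19; 11, 5, 18].

[19; 11, 5, 18]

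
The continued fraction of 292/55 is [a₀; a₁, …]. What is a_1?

3

292 = 5·55 + 17   →  a_0 = 5
55 = 3·17 + 4   →  a_1 = 3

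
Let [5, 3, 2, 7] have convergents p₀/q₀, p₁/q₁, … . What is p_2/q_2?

Using pₖ = aₖpₖ₋₁ + pₖ₋₂, qₖ = aₖqₖ₋₁ + qₖ₋₂ (with p₋₁=1, p₋₂=0, q₋₁=0, q₋₂=1):
  k=0: a=5, p=5, q=1
  k=1: a=3, p=16, q=3
  k=2: a=2, p=37, q=7

37/7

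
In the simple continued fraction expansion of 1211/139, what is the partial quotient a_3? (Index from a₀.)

2

1211 = 8·139 + 99   →  a_0 = 8
139 = 1·99 + 40   →  a_1 = 1
99 = 2·40 + 19   →  a_2 = 2
40 = 2·19 + 2   →  a_3 = 2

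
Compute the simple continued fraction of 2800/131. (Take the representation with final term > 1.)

[21; 2, 1, 2, 16]

2800 = 21·131 + 49
131 = 2·49 + 33
49 = 1·33 + 16
33 = 2·16 + 1
16 = 16·1 + 0  (stop)
So 2800/131 = [21; 2, 1, 2, 16].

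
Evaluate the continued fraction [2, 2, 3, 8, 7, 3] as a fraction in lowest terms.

Using pₖ = aₖpₖ₋₁ + pₖ₋₂ and qₖ = aₖqₖ₋₁ + qₖ₋₂:
  k=0: a=2, p=2, q=1
  k=1: a=2, p=5, q=2
  k=2: a=3, p=17, q=7
  k=3: a=8, p=141, q=58
  k=4: a=7, p=1004, q=413
  k=5: a=3, p=3153, q=1297

3153/1297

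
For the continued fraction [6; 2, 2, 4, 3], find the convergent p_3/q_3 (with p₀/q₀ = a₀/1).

Using pₖ = aₖpₖ₋₁ + pₖ₋₂, qₖ = aₖqₖ₋₁ + qₖ₋₂ (with p₋₁=1, p₋₂=0, q₋₁=0, q₋₂=1):
  k=0: a=6, p=6, q=1
  k=1: a=2, p=13, q=2
  k=2: a=2, p=32, q=5
  k=3: a=4, p=141, q=22

141/22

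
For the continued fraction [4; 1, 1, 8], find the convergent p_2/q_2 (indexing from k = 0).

9/2

Using pₖ = aₖpₖ₋₁ + pₖ₋₂, qₖ = aₖqₖ₋₁ + qₖ₋₂ (with p₋₁=1, p₋₂=0, q₋₁=0, q₋₂=1):
  k=0: a=4, p=4, q=1
  k=1: a=1, p=5, q=1
  k=2: a=1, p=9, q=2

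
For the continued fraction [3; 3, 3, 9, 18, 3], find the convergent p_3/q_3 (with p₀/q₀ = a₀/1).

Using pₖ = aₖpₖ₋₁ + pₖ₋₂, qₖ = aₖqₖ₋₁ + qₖ₋₂ (with p₋₁=1, p₋₂=0, q₋₁=0, q₋₂=1):
  k=0: a=3, p=3, q=1
  k=1: a=3, p=10, q=3
  k=2: a=3, p=33, q=10
  k=3: a=9, p=307, q=93

307/93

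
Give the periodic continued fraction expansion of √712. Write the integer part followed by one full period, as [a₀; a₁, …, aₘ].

[26; 1, 2, 6, 2, 1, 52]

a₀ = ⌊√712⌋ = 26.
With m₀=0, d₀=1 and mₖ₊₁ = dₖaₖ − mₖ, dₖ₊₁ = (n − mₖ₊₁²)/dₖ, aₖ₊₁ = ⌊(a₀+mₖ₊₁)/dₖ₊₁⌋:
  k=1: m=26, d=36, a=1
  k=2: m=10, d=17, a=2
  k=3: m=24, d=8, a=6
  k=4: m=24, d=17, a=2
  k=5: m=10, d=36, a=1
  k=6: m=26, d=1, a=52
d=1 and a=2a₀=52 at k=6, so the next step gives (m, d) = (26, 36) again — its k=1 value — and the period has length 6.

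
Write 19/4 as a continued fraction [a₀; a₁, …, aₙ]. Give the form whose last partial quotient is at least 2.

19 = 4*4 + 3
4 = 1*3 + 1
3 = 3*1 + 0  (stop)
So 19/4 = [4; 1, 3].

[4; 1, 3]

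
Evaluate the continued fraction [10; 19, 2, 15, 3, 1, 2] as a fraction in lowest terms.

Fold from the inside: start with 2/1.
  1 + 1/2 = 3/2
  3 + 2/3 = 11/3
  15 + 3/11 = 168/11
  2 + 11/168 = 347/168
  19 + 168/347 = 6761/347
  10 + 347/6761 = 67957/6761

67957/6761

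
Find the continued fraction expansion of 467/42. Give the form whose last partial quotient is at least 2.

[11; 8, 2, 2]

467 = 11*42 + 5
42 = 8*5 + 2
5 = 2*2 + 1
2 = 2*1 + 0  (stop)
So 467/42 = [11; 8, 2, 2].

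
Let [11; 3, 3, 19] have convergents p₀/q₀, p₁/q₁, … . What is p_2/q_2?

113/10

Using pₖ = aₖpₖ₋₁ + pₖ₋₂, qₖ = aₖqₖ₋₁ + qₖ₋₂ (with p₋₁=1, p₋₂=0, q₋₁=0, q₋₂=1):
  k=0: a=11, p=11, q=1
  k=1: a=3, p=34, q=3
  k=2: a=3, p=113, q=10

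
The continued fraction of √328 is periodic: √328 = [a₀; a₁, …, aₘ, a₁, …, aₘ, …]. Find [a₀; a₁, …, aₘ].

a₀ = ⌊√328⌋ = 18.
With m₀=0, d₀=1 and mₖ₊₁ = dₖaₖ − mₖ, dₖ₊₁ = (n − mₖ₊₁²)/dₖ, aₖ₊₁ = ⌊(a₀+mₖ₊₁)/dₖ₊₁⌋:
  k=1: m=18, d=4, a=9
  k=2: m=18, d=1, a=36
d=1 and a=2a₀=36 at k=2, so the next step gives (m, d) = (18, 4) again — its k=1 value — and the period has length 2.

[18; 9, 36]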